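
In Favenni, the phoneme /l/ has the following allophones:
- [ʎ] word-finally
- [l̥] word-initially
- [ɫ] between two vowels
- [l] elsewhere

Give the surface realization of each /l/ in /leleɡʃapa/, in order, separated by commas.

[l̥], [ɫ]

Occurrence 1 (position 1): word-initially → [l̥].
Occurrence 2 (position 3): between two vowels → [ɫ].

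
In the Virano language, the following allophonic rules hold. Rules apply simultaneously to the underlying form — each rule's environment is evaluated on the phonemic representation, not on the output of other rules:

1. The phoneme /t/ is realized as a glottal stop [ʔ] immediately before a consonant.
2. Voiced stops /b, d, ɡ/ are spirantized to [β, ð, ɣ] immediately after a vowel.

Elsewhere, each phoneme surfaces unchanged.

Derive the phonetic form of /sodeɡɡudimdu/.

[soðeɣɡuðimdu]

/s/ (word-initial) is unaffected → [s].
/o/ (between /s/ and /d/) is unaffected → [o].
/d/ (between /o/ and /e/): immediately after a vowel, so rule 2 applies → [ð].
/e/ — not in any rule's target class → [e].
/ɡ/ — between /e/ and /ɡ/, immediately after a vowel — surfaces as [ɣ] (rule 2).
/ɡ/ (between /ɡ/ and /u/) is in the target of rule 2 but the environment (immediately after a vowel) is not met → [ɡ].
/u/ — not in any rule's target class → [u].
Rule 2 applies to /d/ (between /u/ and /i/: immediately after a vowel) → [ð].
/i/ — not in any rule's target class → [i].
/m/ (between /i/ and /d/): no rule targets it → [m].
/d/ — between /m/ and /u/; rule 2 does not apply here → [d].
/u/ stays [u].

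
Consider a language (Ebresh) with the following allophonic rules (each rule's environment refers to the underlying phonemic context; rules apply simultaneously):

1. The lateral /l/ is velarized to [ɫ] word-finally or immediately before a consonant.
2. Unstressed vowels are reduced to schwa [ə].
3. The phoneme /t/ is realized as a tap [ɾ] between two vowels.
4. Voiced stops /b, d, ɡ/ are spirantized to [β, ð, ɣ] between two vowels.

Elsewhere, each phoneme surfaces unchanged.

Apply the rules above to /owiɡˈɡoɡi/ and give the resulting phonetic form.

[əwəɡˈɡoɣə]

/o/ (word-initial) occurs in an unstressed syllable → [ə] by rule 2.
/i/ (between /w/ and /ɡ/): in an unstressed syllable, so rule 2 applies → [ə].
/ɡ/ (between /i/ and /ɡ/) fails the environment for rule 4, so it stays [ɡ].
/ɡ/ (between /ɡ/ and /o/) is in the target of rule 4 but the environment (between two vowels) is not met → [ɡ].
/o/ (between /ɡ/ and /ɡ/) fails the environment for rule 2, so it stays [o].
/ɡ/ (between /o/ and /i/) occurs between two vowels → [ɣ] by rule 4.
/i/ (word-final) occurs in an unstressed syllable → [ə] by rule 2.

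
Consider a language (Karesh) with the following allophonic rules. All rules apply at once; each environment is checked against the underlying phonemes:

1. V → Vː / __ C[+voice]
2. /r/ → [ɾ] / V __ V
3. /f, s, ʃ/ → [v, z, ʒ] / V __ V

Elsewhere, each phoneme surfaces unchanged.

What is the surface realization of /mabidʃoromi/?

/m/ (word-initial): no rule targets it → [m].
/a/ (between /m/ and /b/): before a voiced consonant, so rule 1 applies → [aː].
/b/ (between /a/ and /i/): no rule targets it → [b].
/i/ — between /b/ and /d/, before a voiced consonant — surfaces as [iː] (rule 1).
/d/ stays [d].
/ʃ/ (between /d/ and /o/) fails the environment for rule 3, so it stays [ʃ].
Rule 1 applies to /o/ (between /ʃ/ and /r/: before a voiced consonant) → [oː].
/r/ meets the environment for rule 2 (between two vowels) → [ɾ].
/o/ (between /r/ and /m/): before a voiced consonant, so rule 1 applies → [oː].
/m/ (between /o/ and /i/) is unaffected → [m].
/i/ — word-final; rule 1 does not apply here → [i].

[maːbiːdʃoːɾoːmi]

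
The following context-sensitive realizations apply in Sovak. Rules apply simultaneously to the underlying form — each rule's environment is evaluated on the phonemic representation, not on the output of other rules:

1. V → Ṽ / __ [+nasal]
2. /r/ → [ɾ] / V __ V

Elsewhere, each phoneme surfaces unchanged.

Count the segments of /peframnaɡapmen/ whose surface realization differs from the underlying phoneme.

2

Segments that undergo a rule: /a/ → [ã] (rule 1); /e/ → [ẽ] (rule 1).
All other segments surface unchanged.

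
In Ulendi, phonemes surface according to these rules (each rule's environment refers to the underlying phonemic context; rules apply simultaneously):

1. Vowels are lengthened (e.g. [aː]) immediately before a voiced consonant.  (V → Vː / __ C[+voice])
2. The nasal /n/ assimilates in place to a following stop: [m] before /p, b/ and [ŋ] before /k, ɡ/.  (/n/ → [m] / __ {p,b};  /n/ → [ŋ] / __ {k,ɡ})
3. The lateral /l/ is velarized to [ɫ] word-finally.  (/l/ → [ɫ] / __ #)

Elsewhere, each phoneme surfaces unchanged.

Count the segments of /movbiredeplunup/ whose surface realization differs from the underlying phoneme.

4

Segments that undergo a rule: /o/ → [oː] (rule 1); /i/ → [iː] (rule 1); /e/ → [eː] (rule 1); /u/ → [uː] (rule 1).
All other segments surface unchanged.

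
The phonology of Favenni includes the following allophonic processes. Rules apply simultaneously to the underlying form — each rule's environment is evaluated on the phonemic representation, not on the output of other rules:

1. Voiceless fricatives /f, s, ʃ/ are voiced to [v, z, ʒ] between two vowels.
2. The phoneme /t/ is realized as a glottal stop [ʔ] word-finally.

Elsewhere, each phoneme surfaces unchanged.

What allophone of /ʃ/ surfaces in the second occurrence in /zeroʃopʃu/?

[ʃ]

/ʃ/ — between /p/ and /u/; rule 1 does not apply here → [ʃ].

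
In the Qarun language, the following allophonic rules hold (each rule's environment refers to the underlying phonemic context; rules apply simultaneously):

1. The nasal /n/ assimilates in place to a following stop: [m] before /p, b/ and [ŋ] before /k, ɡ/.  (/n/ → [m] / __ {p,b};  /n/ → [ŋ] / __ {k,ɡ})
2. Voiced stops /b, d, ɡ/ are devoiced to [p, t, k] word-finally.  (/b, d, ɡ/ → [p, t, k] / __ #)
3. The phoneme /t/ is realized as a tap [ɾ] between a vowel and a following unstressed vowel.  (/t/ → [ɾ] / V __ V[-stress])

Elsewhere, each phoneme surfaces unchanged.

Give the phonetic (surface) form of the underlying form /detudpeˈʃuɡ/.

/d/ (word-initial) fails the environment for rule 2, so it stays [d].
/e/ (between /d/ and /t/) is unaffected → [e].
/t/ (between /e/ and /u/): between a vowel and a following unstressed vowel, so rule 3 applies → [ɾ].
/u/ (between /t/ and /d/): no rule targets it → [u].
/d/ (between /u/ and /p/) fails the environment for rule 2, so it stays [d].
/p/ (between /d/ and /e/): no rule targets it → [p].
/e/ (between /p/ and /ʃ/): no rule targets it → [e].
/ʃ/ stays [ʃ].
/u/ (between /ʃ/ and /ɡ/): no rule targets it → [u].
/ɡ/ meets the environment for rule 2 (word-finally) → [k].

[deɾudpeˈʃuk]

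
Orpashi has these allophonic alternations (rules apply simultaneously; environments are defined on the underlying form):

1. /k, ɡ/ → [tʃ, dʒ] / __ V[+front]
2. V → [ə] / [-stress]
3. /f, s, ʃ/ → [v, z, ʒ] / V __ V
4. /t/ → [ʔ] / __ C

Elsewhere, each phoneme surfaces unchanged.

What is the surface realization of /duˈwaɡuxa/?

/d/ (word-initial) is unaffected → [d].
/u/ (between /d/ and /w/) occurs in an unstressed syllable → [ə] by rule 2.
/w/ (between /u/ and /a/): no rule targets it → [w].
/a/ — between /w/ and /ɡ/; rule 2 does not apply here → [a].
/ɡ/ — between /a/ and /u/; rule 1 does not apply here → [ɡ].
/u/ meets the environment for rule 2 (in an unstressed syllable) → [ə].
/x/ stays [x].
/a/ (word-final): in an unstressed syllable, so rule 2 applies → [ə].

[dəˈwaɡəxə]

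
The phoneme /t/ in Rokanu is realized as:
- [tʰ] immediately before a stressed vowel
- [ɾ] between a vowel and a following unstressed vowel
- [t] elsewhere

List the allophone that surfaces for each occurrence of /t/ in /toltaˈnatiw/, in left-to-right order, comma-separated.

Occurrence 1 (position 1): no conditioning environment matches → elsewhere allophone [t].
Occurrence 2 (position 4): no conditioning environment matches → elsewhere allophone [t].
Occurrence 3 (position 8): between a vowel and an unstressed vowel → [ɾ].

[t], [t], [ɾ]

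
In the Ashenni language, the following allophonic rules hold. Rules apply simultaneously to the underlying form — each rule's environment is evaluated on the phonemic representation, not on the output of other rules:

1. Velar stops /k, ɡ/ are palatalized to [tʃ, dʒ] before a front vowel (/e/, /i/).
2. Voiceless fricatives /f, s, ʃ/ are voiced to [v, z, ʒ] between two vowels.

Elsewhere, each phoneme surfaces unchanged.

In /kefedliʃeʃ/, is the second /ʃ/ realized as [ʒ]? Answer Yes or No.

No

/ʃ/ (word-final) is in the target of rule 2 but the environment (between two vowels) is not met → [ʃ].
The actual realization is [ʃ], not [ʒ].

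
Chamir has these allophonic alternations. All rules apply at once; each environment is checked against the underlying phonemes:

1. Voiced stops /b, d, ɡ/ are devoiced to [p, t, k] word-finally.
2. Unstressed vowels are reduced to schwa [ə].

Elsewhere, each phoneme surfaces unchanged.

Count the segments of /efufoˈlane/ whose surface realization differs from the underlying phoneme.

4

Segments that undergo a rule: /e/ → [ə] (rule 2); /u/ → [ə] (rule 2); /o/ → [ə] (rule 2); /e/ → [ə] (rule 2).
All other segments surface unchanged.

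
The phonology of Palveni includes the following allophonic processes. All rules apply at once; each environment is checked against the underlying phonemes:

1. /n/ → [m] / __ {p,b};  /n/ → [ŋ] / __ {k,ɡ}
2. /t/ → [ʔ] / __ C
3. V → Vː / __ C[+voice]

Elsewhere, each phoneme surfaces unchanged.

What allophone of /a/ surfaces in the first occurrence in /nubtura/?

/a/ (word-final) fails the environment for rule 3, so it stays [a].

[a]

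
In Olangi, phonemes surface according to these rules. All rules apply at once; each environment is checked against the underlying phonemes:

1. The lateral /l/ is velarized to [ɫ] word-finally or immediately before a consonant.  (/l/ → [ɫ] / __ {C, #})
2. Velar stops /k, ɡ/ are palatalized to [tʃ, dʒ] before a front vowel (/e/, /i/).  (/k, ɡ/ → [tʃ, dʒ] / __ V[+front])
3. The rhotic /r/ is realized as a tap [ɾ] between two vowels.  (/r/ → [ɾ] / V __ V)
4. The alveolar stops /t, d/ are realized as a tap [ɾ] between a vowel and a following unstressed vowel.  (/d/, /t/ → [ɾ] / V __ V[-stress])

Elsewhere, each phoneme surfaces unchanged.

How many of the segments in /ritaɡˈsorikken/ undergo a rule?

Segments that undergo a rule: /t/ → [ɾ] (rule 4); /r/ → [ɾ] (rule 3); /k/ → [tʃ] (rule 2).
All other segments surface unchanged.

3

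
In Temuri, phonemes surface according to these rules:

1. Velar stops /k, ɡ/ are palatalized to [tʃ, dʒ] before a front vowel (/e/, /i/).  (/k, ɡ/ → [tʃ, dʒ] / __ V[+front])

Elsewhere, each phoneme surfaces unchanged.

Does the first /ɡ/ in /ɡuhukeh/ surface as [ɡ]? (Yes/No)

/ɡ/ (word-initial) is in the target of rule 1 but the environment (before a front vowel) is not met → [ɡ].
The actual realization is [ɡ], which matches [ɡ].

Yes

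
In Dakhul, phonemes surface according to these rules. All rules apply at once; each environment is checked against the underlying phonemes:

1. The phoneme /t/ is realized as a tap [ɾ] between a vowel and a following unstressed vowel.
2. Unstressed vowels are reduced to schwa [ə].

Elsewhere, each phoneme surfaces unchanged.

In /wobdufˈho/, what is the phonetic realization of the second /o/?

/o/ (word-final): rule 2 targets it, but not in an unstressed syllable → unchanged [o].

[o]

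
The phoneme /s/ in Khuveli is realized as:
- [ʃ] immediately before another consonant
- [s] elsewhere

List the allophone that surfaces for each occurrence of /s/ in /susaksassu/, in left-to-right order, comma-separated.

[s], [s], [s], [ʃ], [s]

Occurrence 1 (position 1): no conditioning environment matches → elsewhere allophone [s].
Occurrence 2 (position 3): no conditioning environment matches → elsewhere allophone [s].
Occurrence 3 (position 6): no conditioning environment matches → elsewhere allophone [s].
Occurrence 4 (position 8): immediately before another consonant → [ʃ].
Occurrence 5 (position 9): no conditioning environment matches → elsewhere allophone [s].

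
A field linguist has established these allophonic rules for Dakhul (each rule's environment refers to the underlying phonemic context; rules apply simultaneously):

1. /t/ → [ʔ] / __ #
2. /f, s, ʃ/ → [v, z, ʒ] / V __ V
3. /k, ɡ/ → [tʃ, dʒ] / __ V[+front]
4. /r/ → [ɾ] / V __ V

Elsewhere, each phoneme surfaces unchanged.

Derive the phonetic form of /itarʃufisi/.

[itarʃuvizi]

/i/ (word-initial) is unaffected → [i].
/t/ (between /i/ and /a/) is in the target of rule 1 but the environment (word-finally) is not met → [t].
/a/ (between /t/ and /r/): no rule targets it → [a].
/r/ (between /a/ and /ʃ/): rule 4 targets it, but not between two vowels → unchanged [r].
/ʃ/ (between /r/ and /u/) is in the target of rule 2 but the environment (between two vowels) is not met → [ʃ].
/u/ (between /ʃ/ and /f/) is unaffected → [u].
/f/ — between /u/ and /i/, between two vowels — surfaces as [v] (rule 2).
/i/ stays [i].
/s/ — between /i/ and /i/, between two vowels — surfaces as [z] (rule 2).
/i/ (word-final) is unaffected → [i].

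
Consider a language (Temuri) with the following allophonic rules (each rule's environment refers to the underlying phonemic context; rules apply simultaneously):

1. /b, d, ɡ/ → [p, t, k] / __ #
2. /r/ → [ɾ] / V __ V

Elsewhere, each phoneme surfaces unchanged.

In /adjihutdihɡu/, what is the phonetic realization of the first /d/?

[d]

/d/ — between /a/ and /j/; rule 1 does not apply here → [d].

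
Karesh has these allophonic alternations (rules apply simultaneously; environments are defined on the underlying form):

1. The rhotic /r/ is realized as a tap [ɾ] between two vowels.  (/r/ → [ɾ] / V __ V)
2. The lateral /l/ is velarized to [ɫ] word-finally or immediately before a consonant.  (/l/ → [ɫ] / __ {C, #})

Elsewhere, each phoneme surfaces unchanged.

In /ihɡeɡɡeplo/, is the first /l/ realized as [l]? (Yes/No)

Yes

/l/ — between /p/ and /o/; rule 2 does not apply here → [l].
The actual realization is [l], which matches [l].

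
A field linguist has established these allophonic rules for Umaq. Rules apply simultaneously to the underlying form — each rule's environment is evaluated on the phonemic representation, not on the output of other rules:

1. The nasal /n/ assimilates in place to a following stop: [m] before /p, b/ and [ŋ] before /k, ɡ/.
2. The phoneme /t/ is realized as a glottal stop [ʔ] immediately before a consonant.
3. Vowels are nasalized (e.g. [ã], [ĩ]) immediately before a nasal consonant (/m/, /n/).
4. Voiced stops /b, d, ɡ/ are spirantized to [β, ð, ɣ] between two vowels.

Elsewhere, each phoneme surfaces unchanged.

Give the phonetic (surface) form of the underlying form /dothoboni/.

/d/ (word-initial): rule 4 targets it, but not between two vowels → unchanged [d].
/o/ (between /d/ and /t/) is in the target of rule 3 but the environment (before a nasal consonant) is not met → [o].
/t/ meets the environment for rule 2 (immediately before a consonant) → [ʔ].
/h/ (between /t/ and /o/): no rule targets it → [h].
/o/ (between /h/ and /b/): rule 3 targets it, but not before a nasal consonant → unchanged [o].
/b/ — between /o/ and /o/, between two vowels — surfaces as [β] (rule 4).
/o/ meets the environment for rule 3 (before a nasal consonant) → [õ].
/n/ (between /o/ and /i/) is in the target of rule 1 but the environment (before a labial or velar stop) is not met → [n].
/i/ — word-final; rule 3 does not apply here → [i].

[doʔhoβõni]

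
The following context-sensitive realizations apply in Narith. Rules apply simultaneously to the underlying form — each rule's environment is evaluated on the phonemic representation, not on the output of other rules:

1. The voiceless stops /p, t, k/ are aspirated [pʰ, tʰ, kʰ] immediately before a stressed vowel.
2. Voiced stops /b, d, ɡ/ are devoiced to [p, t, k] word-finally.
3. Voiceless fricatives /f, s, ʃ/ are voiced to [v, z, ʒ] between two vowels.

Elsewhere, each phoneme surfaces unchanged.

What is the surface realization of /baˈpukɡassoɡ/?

/b/ (word-initial): rule 2 targets it, but not word-finally → unchanged [b].
/a/ (between /b/ and /p/) is unaffected → [a].
Rule 1 applies to /p/ (between /a/ and /u/: immediately before a stressed vowel) → [pʰ].
/u/ — not in any rule's target class → [u].
/k/ — between /u/ and /ɡ/; rule 1 does not apply here → [k].
/ɡ/ — between /k/ and /a/; rule 2 does not apply here → [ɡ].
/a/ — not in any rule's target class → [a].
/s/ (between /a/ and /s/): rule 3 targets it, but not between two vowels → unchanged [s].
/s/ (between /s/ and /o/): rule 3 targets it, but not between two vowels → unchanged [s].
/o/ — not in any rule's target class → [o].
/ɡ/ (word-final) occurs word-finally → [k] by rule 2.

[baˈpʰukɡassok]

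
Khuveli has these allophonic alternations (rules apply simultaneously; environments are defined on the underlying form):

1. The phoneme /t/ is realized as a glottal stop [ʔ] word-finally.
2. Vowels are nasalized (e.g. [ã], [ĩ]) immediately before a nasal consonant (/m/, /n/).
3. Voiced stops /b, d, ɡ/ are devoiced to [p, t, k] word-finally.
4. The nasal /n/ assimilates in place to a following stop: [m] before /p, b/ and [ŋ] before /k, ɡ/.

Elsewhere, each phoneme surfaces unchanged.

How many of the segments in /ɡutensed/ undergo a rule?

Segments that undergo a rule: /e/ → [ẽ] (rule 2); /d/ → [t] (rule 3).
All other segments surface unchanged.

2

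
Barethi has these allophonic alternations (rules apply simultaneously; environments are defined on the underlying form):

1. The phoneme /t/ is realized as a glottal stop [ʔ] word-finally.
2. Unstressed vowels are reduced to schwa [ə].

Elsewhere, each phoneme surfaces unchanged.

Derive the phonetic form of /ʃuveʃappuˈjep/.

/ʃ/ — not in any rule's target class → [ʃ].
Rule 2 applies to /u/ (between /ʃ/ and /v/: in an unstressed syllable) → [ə].
/v/ — not in any rule's target class → [v].
/e/ (between /v/ and /ʃ/): in an unstressed syllable, so rule 2 applies → [ə].
/ʃ/ stays [ʃ].
/a/ (between /ʃ/ and /p/) occurs in an unstressed syllable → [ə] by rule 2.
/p/ (between /a/ and /p/): no rule targets it → [p].
/p/ (between /p/ and /u/): no rule targets it → [p].
/u/ meets the environment for rule 2 (in an unstressed syllable) → [ə].
/j/ — not in any rule's target class → [j].
/e/ (between /j/ and /p/) is in the target of rule 2 but the environment (in an unstressed syllable) is not met → [e].
/p/ stays [p].

[ʃəvəʃəppəˈjep]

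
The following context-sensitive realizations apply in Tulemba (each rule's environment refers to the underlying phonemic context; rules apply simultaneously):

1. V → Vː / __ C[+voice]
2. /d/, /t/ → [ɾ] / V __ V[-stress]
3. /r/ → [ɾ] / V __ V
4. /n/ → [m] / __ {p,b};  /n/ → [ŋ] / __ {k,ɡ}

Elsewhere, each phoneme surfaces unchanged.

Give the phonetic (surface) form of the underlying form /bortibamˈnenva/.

/o/ — between /b/ and /r/, before a voiced consonant — surfaces as [oː] (rule 1).
/r/ (between /o/ and /t/): rule 3 targets it, but not between two vowels → unchanged [r].
/t/ (between /r/ and /i/): rule 2 targets it, but not between a vowel and a following unstressed vowel → unchanged [t].
Rule 1 applies to /i/ (between /t/ and /b/: before a voiced consonant) → [iː].
Rule 1 applies to /a/ (between /b/ and /m/: before a voiced consonant) → [aː].
/n/ (between /m/ and /e/) fails the environment for rule 4, so it stays [n].
/e/ meets the environment for rule 1 (before a voiced consonant) → [eː].
/n/ (between /e/ and /v/): rule 4 targets it, but not before a labial or velar stop → unchanged [n].
/a/ (word-final) is in the target of rule 1 but the environment (before a voiced consonant) is not met → [a].

[boːrtiːbaːmˈneːnva]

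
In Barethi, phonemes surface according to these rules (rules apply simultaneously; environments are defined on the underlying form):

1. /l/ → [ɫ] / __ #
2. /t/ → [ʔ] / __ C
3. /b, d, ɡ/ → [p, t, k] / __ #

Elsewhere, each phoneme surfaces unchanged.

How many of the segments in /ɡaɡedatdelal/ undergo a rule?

2

Segments that undergo a rule: /t/ → [ʔ] (rule 2); /l/ → [ɫ] (rule 1).
All other segments surface unchanged.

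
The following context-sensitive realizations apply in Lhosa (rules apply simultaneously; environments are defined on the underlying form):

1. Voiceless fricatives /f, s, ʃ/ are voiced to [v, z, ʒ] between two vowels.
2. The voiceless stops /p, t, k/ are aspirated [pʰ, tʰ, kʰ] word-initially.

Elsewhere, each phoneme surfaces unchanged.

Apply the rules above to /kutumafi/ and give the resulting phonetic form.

/k/ (word-initial) occurs word-initially → [kʰ] by rule 2.
/u/ — not in any rule's target class → [u].
/t/ (between /u/ and /u/) fails the environment for rule 2, so it stays [t].
/u/ (between /t/ and /m/): no rule targets it → [u].
/m/ (between /u/ and /a/): no rule targets it → [m].
/a/ — not in any rule's target class → [a].
/f/ (between /a/ and /i/): between two vowels, so rule 1 applies → [v].
/i/ (word-final): no rule targets it → [i].

[kʰutumavi]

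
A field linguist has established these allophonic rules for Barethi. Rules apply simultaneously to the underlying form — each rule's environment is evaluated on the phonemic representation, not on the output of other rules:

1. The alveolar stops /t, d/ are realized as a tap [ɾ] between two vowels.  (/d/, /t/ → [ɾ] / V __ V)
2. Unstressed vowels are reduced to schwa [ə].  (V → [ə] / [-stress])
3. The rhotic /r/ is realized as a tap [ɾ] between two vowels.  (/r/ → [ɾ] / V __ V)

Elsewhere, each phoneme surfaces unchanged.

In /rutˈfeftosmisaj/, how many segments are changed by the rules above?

4

Segments that undergo a rule: /u/ → [ə] (rule 2); /o/ → [ə] (rule 2); /i/ → [ə] (rule 2); /a/ → [ə] (rule 2).
All other segments surface unchanged.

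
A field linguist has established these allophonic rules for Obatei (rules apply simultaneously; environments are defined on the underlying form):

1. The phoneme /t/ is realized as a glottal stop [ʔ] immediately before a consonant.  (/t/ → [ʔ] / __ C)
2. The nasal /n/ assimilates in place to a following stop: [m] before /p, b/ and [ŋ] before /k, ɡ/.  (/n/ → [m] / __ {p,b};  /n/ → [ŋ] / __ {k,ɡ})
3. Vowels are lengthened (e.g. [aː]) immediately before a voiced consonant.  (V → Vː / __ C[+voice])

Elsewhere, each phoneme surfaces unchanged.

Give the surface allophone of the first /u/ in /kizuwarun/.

[uː]

/u/ (between /z/ and /w/) occurs before a voiced consonant → [uː] by rule 3.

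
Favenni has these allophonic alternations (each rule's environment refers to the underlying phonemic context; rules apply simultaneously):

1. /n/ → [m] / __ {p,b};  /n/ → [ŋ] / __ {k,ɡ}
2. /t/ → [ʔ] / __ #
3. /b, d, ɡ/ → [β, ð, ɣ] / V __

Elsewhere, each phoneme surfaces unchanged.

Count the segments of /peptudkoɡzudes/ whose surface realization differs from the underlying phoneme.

Segments that undergo a rule: /d/ → [ð] (rule 3); /ɡ/ → [ɣ] (rule 3); /d/ → [ð] (rule 3).
All other segments surface unchanged.

3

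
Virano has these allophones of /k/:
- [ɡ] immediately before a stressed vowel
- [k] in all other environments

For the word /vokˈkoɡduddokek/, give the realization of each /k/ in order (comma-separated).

[k], [ɡ], [k], [k]

Occurrence 1 (position 3): no conditioning environment matches → elsewhere allophone [k].
Occurrence 2 (position 4): immediately before a stressed vowel → [ɡ].
Occurrence 3 (position 12): no conditioning environment matches → elsewhere allophone [k].
Occurrence 4 (position 14): no conditioning environment matches → elsewhere allophone [k].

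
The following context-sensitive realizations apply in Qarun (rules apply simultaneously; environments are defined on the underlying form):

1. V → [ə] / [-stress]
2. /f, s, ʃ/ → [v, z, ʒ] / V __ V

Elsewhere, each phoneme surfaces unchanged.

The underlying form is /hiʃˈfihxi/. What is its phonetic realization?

[həʃˈfihxə]

/i/ meets the environment for rule 1 (in an unstressed syllable) → [ə].
/ʃ/ (between /i/ and /f/): rule 2 targets it, but not between two vowels → unchanged [ʃ].
/f/ (between /ʃ/ and /i/) is in the target of rule 2 but the environment (between two vowels) is not met → [f].
/i/ (between /f/ and /h/) is in the target of rule 1 but the environment (in an unstressed syllable) is not met → [i].
/i/ — word-final, in an unstressed syllable — surfaces as [ə] (rule 1).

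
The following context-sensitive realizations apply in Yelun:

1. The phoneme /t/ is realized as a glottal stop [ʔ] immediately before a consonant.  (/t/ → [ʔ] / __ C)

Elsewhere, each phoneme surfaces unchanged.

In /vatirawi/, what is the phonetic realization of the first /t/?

/t/ — between /a/ and /i/; rule 1 does not apply here → [t].

[t]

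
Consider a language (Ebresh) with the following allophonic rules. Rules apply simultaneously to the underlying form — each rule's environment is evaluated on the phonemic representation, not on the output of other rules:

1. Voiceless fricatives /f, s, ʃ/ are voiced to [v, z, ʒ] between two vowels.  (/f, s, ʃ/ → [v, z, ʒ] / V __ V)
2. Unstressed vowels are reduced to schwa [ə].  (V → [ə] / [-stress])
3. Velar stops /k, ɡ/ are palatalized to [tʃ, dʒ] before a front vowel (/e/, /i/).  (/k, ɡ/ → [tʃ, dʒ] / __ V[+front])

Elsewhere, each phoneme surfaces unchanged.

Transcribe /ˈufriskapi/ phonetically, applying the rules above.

/u/ (word-initial): rule 2 targets it, but not in an unstressed syllable → unchanged [u].
/f/ (between /u/ and /r/): rule 1 targets it, but not between two vowels → unchanged [f].
/r/ stays [r].
/i/ meets the environment for rule 2 (in an unstressed syllable) → [ə].
/s/ (between /i/ and /k/): rule 1 targets it, but not between two vowels → unchanged [s].
/k/ — between /s/ and /a/; rule 3 does not apply here → [k].
/a/ (between /k/ and /p/) occurs in an unstressed syllable → [ə] by rule 2.
/p/ — not in any rule's target class → [p].
Rule 2 applies to /i/ (word-final: in an unstressed syllable) → [ə].

[ˈufrəskəpə]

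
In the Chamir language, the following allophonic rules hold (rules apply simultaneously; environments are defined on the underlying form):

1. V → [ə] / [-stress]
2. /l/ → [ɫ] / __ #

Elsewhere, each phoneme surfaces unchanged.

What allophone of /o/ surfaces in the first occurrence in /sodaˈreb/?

Rule 1 applies to /o/ (between /s/ and /d/: in an unstressed syllable) → [ə].

[ə]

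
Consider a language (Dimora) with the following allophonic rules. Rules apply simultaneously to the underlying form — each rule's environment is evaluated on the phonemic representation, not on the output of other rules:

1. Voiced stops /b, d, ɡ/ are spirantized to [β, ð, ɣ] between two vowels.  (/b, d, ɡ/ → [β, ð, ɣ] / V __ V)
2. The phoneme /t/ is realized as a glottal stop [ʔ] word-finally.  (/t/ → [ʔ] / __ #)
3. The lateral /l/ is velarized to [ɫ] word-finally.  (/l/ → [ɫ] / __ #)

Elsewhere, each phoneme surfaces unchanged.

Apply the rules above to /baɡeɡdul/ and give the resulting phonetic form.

[baɣeɡduɫ]

/b/ (word-initial) is in the target of rule 1 but the environment (between two vowels) is not met → [b].
Rule 1 applies to /ɡ/ (between /a/ and /e/: between two vowels) → [ɣ].
/ɡ/ (between /e/ and /d/): rule 1 targets it, but not between two vowels → unchanged [ɡ].
/d/ (between /ɡ/ and /u/) fails the environment for rule 1, so it stays [d].
/l/ meets the environment for rule 3 (word-finally) → [ɫ].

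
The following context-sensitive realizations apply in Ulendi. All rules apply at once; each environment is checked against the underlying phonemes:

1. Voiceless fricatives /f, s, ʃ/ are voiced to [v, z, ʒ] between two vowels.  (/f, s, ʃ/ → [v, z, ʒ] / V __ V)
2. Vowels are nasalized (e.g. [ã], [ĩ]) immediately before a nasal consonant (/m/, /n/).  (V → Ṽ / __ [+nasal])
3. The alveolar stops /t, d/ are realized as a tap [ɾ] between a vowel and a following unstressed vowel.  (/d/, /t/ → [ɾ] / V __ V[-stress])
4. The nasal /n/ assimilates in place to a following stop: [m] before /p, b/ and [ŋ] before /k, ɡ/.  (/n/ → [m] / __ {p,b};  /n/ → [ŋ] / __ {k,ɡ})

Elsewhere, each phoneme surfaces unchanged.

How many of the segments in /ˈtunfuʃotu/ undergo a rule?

Segments that undergo a rule: /u/ → [ũ] (rule 2); /ʃ/ → [ʒ] (rule 1); /t/ → [ɾ] (rule 3).
All other segments surface unchanged.

3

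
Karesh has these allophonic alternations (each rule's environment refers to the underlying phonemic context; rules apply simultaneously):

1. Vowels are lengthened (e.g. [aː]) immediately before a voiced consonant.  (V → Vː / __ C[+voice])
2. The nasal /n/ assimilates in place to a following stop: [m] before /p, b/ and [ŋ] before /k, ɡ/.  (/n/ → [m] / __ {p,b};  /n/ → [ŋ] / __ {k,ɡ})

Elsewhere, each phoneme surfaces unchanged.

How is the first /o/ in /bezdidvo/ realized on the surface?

[o]

/o/ (word-final): rule 1 targets it, but not before a voiced consonant → unchanged [o].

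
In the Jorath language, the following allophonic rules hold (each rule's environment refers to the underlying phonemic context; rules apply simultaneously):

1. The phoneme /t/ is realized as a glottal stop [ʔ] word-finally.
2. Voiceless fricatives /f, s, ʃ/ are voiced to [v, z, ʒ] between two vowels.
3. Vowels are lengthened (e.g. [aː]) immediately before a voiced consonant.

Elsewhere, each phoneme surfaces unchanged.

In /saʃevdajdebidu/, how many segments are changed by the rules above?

5

Segments that undergo a rule: /ʃ/ → [ʒ] (rule 2); /e/ → [eː] (rule 3); /a/ → [aː] (rule 3); /e/ → [eː] (rule 3); /i/ → [iː] (rule 3).
All other segments surface unchanged.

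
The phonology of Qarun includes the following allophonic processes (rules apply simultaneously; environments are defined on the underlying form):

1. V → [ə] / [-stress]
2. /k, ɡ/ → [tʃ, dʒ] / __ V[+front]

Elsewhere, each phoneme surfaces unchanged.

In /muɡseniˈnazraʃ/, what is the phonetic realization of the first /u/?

[ə]

/u/ — between /m/ and /ɡ/, in an unstressed syllable — surfaces as [ə] (rule 1).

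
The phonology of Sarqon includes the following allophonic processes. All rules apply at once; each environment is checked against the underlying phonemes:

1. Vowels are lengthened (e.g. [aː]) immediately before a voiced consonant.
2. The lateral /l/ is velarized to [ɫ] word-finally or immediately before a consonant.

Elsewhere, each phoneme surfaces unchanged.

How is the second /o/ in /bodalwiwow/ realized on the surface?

/o/ (between /w/ and /w/) occurs before a voiced consonant → [oː] by rule 1.

[oː]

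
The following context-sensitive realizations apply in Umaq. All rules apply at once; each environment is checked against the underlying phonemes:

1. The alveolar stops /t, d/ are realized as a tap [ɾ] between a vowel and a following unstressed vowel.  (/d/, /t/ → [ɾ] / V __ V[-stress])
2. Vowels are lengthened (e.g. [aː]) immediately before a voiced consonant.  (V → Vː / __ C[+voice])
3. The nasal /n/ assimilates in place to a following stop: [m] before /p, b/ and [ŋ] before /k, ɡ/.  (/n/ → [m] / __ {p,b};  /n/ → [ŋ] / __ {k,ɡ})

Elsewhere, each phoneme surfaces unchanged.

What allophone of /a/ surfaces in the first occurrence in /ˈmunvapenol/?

[a]

/a/ — between /v/ and /p/; rule 2 does not apply here → [a].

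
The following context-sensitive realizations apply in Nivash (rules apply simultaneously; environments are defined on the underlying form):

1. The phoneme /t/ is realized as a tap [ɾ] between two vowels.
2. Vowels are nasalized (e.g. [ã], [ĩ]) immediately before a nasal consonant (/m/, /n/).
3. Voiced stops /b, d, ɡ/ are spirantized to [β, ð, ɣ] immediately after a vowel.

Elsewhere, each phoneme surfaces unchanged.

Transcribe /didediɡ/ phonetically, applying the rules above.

[diðeðiɣ]

/d/ — word-initial; rule 3 does not apply here → [d].
/i/ (between /d/ and /d/) fails the environment for rule 2, so it stays [i].
/d/ (between /i/ and /e/): immediately after a vowel, so rule 3 applies → [ð].
/e/ (between /d/ and /d/) fails the environment for rule 2, so it stays [e].
/d/ (between /e/ and /i/) occurs immediately after a vowel → [ð] by rule 3.
/i/ (between /d/ and /ɡ/): rule 2 targets it, but not before a nasal consonant → unchanged [i].
Rule 3 applies to /ɡ/ (word-final: immediately after a vowel) → [ɣ].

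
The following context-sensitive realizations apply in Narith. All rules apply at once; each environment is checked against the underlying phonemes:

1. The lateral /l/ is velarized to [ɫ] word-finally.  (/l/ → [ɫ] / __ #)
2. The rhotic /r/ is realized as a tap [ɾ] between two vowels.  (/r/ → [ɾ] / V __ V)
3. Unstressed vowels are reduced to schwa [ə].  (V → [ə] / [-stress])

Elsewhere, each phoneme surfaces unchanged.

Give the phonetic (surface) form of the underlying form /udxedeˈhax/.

/u/ — word-initial, in an unstressed syllable — surfaces as [ə] (rule 3).
/e/ (between /x/ and /d/) occurs in an unstressed syllable → [ə] by rule 3.
/e/ (between /d/ and /h/): in an unstressed syllable, so rule 3 applies → [ə].
/a/ (between /h/ and /x/): rule 3 targets it, but not in an unstressed syllable → unchanged [a].

[ədxədəˈhax]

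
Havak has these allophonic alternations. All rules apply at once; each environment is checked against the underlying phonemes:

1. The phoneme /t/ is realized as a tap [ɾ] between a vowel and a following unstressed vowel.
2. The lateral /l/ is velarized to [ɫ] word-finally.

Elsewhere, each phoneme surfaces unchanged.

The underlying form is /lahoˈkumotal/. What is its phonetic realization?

[lahoˈkumoɾaɫ]

/l/ (word-initial) is in the target of rule 2 but the environment (word-finally) is not met → [l].
/a/ stays [a].
/h/ (between /a/ and /o/) is unaffected → [h].
/o/ stays [o].
/k/ (between /o/ and /u/) is unaffected → [k].
/u/ — not in any rule's target class → [u].
/m/ (between /u/ and /o/): no rule targets it → [m].
/o/ stays [o].
/t/ (between /o/ and /a/) occurs between a vowel and a following unstressed vowel → [ɾ] by rule 1.
/a/ (between /t/ and /l/): no rule targets it → [a].
/l/ meets the environment for rule 2 (word-finally) → [ɫ].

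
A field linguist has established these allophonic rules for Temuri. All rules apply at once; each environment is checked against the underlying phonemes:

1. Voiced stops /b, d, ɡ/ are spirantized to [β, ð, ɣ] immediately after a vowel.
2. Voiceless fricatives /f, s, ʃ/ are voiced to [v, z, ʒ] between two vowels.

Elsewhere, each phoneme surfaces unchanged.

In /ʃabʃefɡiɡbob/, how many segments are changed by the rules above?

3

Segments that undergo a rule: /b/ → [β] (rule 1); /ɡ/ → [ɣ] (rule 1); /b/ → [β] (rule 1).
All other segments surface unchanged.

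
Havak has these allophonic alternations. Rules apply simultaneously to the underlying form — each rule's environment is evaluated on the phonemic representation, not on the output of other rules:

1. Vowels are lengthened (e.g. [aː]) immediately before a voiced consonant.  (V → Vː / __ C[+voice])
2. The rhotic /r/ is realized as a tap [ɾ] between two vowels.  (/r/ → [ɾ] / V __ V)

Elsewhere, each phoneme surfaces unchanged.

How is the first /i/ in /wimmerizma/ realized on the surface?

Rule 1 applies to /i/ (between /w/ and /m/: before a voiced consonant) → [iː].

[iː]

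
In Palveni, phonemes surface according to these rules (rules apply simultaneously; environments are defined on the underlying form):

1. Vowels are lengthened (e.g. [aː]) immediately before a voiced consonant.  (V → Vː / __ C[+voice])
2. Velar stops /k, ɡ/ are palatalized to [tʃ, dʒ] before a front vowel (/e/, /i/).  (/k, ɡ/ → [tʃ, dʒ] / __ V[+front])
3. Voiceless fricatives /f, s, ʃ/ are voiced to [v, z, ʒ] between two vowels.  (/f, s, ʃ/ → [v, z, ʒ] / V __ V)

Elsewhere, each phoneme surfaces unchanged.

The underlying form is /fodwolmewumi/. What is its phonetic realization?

/f/ — word-initial; rule 3 does not apply here → [f].
/o/ — between /f/ and /d/, before a voiced consonant — surfaces as [oː] (rule 1).
/d/ (between /o/ and /w/) is unaffected → [d].
/w/ — not in any rule's target class → [w].
Rule 1 applies to /o/ (between /w/ and /l/: before a voiced consonant) → [oː].
/l/ (between /o/ and /m/): no rule targets it → [l].
/m/ — not in any rule's target class → [m].
/e/ (between /m/ and /w/) occurs before a voiced consonant → [eː] by rule 1.
/w/ (between /e/ and /u/) is unaffected → [w].
/u/ (between /w/ and /m/): before a voiced consonant, so rule 1 applies → [uː].
/m/ stays [m].
/i/ (word-final) fails the environment for rule 1, so it stays [i].

[foːdwoːlmeːwuːmi]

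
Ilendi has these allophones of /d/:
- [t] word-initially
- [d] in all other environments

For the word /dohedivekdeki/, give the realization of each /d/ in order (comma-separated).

[t], [d], [d]

Occurrence 1 (position 1): word-initially → [t].
Occurrence 2 (position 5): no conditioning environment matches → elsewhere allophone [d].
Occurrence 3 (position 10): no conditioning environment matches → elsewhere allophone [d].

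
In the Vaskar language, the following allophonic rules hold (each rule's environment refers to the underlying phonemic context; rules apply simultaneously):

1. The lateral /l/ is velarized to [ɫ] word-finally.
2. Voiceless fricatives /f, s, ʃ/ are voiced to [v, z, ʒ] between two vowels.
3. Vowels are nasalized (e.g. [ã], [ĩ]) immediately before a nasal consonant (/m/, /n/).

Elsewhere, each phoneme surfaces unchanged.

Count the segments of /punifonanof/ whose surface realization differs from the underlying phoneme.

Segments that undergo a rule: /u/ → [ũ] (rule 3); /f/ → [v] (rule 2); /o/ → [õ] (rule 3); /a/ → [ã] (rule 3).
All other segments surface unchanged.

4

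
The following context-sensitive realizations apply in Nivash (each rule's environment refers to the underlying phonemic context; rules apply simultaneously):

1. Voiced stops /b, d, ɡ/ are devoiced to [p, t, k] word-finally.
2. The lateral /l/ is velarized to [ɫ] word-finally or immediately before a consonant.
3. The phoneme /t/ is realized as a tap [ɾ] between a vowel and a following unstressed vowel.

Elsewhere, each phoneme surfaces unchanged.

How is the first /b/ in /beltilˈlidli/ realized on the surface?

/b/ (word-initial) is in the target of rule 1 but the environment (word-finally) is not met → [b].

[b]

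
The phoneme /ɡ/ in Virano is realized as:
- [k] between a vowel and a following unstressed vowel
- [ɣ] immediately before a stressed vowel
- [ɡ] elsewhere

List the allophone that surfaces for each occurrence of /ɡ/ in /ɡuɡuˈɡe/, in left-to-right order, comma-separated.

Occurrence 1 (position 1): no conditioning environment matches → elsewhere allophone [ɡ].
Occurrence 2 (position 3): between a vowel and a following unstressed vowel → [k].
Occurrence 3 (position 5): immediately before a stressed vowel → [ɣ].

[ɡ], [k], [ɣ]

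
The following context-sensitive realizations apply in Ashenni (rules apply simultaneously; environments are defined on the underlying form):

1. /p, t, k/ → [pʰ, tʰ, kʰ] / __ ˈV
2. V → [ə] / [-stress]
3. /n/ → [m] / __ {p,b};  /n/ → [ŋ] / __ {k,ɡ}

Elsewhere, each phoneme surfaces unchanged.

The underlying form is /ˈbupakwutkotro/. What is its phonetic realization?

[ˈbupəkwətkətrə]

/b/ — not in any rule's target class → [b].
/u/ — between /b/ and /p/; rule 2 does not apply here → [u].
/p/ (between /u/ and /a/): rule 1 targets it, but not immediately before a stressed vowel → unchanged [p].
Rule 2 applies to /a/ (between /p/ and /k/: in an unstressed syllable) → [ə].
/k/ (between /a/ and /w/) is in the target of rule 1 but the environment (immediately before a stressed vowel) is not met → [k].
/w/ (between /k/ and /u/) is unaffected → [w].
Rule 2 applies to /u/ (between /w/ and /t/: in an unstressed syllable) → [ə].
/t/ (between /u/ and /k/): rule 1 targets it, but not immediately before a stressed vowel → unchanged [t].
/k/ — between /t/ and /o/; rule 1 does not apply here → [k].
/o/ (between /k/ and /t/): in an unstressed syllable, so rule 2 applies → [ə].
/t/ (between /o/ and /r/): rule 1 targets it, but not immediately before a stressed vowel → unchanged [t].
/r/ — not in any rule's target class → [r].
/o/ — word-final, in an unstressed syllable — surfaces as [ə] (rule 2).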